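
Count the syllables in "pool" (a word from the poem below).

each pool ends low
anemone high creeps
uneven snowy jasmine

"pool" has 1 syllable.

1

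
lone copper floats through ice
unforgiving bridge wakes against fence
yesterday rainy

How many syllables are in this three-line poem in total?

20

Line 1: lone(1) + copper(2) + floats(1) + through(1) + ice(1) = 6
Line 2: unforgiving(4) + bridge(1) + wakes(1) + against(2) + fence(1) = 9
Line 3: yesterday(3) + rainy(2) = 5
Total: 6 + 9 + 5 = 20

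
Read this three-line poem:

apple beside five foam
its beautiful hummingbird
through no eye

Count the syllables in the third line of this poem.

3

The third line: through (1), no (1), eye (1) → 3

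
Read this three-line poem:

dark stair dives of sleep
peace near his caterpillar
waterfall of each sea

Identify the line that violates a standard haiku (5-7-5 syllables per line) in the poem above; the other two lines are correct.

Line 1: dark (1), stair (1), dives (1), of (1), sleep (1) → 5 ✓
Line 2: peace (1), near (1), his (1), caterpillar (4) → 7 ✓
Line 3: waterfall (3), of (1), each (1), sea (1) → 6 (expected 5)

The third line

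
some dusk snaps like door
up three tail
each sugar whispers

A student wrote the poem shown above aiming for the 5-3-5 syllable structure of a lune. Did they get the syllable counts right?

Yes

Line 1: "some dusk snaps like door": 1+1+1+1+1 = 5 ✓
Line 2: "up three tail": 1+1+1 = 3 ✓
Line 3: "each sugar whispers": 1+2+2 = 5 ✓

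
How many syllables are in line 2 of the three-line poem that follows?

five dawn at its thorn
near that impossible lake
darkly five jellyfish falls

Line 2: "near that impossible lake": 1+1+4+1 = 7

7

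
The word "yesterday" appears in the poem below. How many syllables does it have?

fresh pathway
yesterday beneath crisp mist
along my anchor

3

"yesterday" has 3 syllables.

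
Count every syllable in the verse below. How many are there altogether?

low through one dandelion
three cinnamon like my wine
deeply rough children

19

Line 1: "low through one dandelion": 1+1+1+4 = 7
Line 2: "three cinnamon like my wine": 1+3+1+1+1 = 7
Line 3: "deeply rough children": 2+1+2 = 5
Total: 7 + 7 + 5 = 19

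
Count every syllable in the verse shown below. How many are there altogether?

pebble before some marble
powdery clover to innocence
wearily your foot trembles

23

Line 1: pebble(2) + before(2) + some(1) + marble(2) = 7
Line 2: powdery(3) + clover(2) + to(1) + innocence(3) = 9
Line 3: wearily(3) + your(1) + foot(1) + trembles(2) = 7
Total: 7 + 9 + 7 = 23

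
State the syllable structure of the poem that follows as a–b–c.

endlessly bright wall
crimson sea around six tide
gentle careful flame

Line 1: "endlessly bright wall": 3+1+1 = 5
Line 2: "crimson sea around six tide": 2+1+2+1+1 = 7
Line 3: "gentle careful flame": 2+2+1 = 5

5–7–5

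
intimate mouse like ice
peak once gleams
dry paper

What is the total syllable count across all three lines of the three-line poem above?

Line 1: intimate(3) + mouse(1) + like(1) + ice(1) = 6
Line 2: peak(1) + once(1) + gleams(1) = 3
Line 3: dry(1) + paper(2) = 3
Total: 6 + 3 + 3 = 12

12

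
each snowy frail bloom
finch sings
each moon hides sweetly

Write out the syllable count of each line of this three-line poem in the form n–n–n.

Line 1: "each snowy frail bloom": 1+2+1+1 = 5
Line 2: "finch sings": 1+1 = 2
Line 3: "each moon hides sweetly": 1+1+1+2 = 5

5–2–5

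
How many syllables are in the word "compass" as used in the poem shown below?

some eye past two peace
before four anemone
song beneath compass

2

"compass" has 2 syllables.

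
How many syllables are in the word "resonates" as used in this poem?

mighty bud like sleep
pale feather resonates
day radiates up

3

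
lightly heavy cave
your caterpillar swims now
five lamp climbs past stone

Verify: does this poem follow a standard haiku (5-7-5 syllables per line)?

Line 1: "lightly heavy cave": 2+2+1 = 5 ✓
Line 2: "your caterpillar swims now": 1+4+1+1 = 7 ✓
Line 3: "five lamp climbs past stone": 1+1+1+1+1 = 5 ✓

Yes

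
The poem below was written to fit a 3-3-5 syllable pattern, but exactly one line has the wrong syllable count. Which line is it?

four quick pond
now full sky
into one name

Line 3

Line 1: "four quick pond": 1+1+1 = 3 ✓
Line 2: "now full sky": 1+1+1 = 3 ✓
Line 3: "into one name": 2+1+1 = 4 (expected 5)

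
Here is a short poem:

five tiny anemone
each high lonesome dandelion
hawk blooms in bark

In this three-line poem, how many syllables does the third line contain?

4

The third line: "hawk blooms in bark": 1+1+1+1 = 4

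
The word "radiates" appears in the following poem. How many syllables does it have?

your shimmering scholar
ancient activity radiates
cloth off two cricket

3

"radiates" has 3 syllables.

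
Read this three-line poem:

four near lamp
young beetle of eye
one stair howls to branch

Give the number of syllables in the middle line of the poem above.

5

The middle line: young (1), beetle (2), of (1), eye (1) → 5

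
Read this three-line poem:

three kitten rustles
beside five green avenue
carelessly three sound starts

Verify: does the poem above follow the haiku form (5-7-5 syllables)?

Line 1: "three kitten rustles": 1+2+2 = 5 ✓
Line 2: "beside five green avenue": 2+1+1+3 = 7 ✓
Line 3: "carelessly three sound starts": 3+1+1+1 = 6 (expected 5)

No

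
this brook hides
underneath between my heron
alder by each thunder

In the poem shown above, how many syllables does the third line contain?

The third line: "alder by each thunder": 2+1+1+2 = 6

6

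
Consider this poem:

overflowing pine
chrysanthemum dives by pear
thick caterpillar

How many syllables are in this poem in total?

17

Line 1: "overflowing pine": 4+1 = 5
Line 2: "chrysanthemum dives by pear": 4+1+1+1 = 7
Line 3: "thick caterpillar": 1+4 = 5
Total: 5 + 7 + 5 = 17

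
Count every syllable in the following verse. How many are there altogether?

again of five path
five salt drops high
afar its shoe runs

Line 1: again (2), of (1), five (1), path (1) → 5
Line 2: five (1), salt (1), drops (1), high (1) → 4
Line 3: afar (2), its (1), shoe (1), runs (1) → 5
Total: 5 + 4 + 5 = 14

14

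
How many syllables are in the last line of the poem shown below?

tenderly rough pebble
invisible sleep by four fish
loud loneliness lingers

The last line: loud(1) + loneliness(3) + lingers(2) = 6

6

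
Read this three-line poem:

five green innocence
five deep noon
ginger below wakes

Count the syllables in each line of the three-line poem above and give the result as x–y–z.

5–3–5

Line 1: "five green innocence": 1+1+3 = 5
Line 2: "five deep noon": 1+1+1 = 3
Line 3: "ginger below wakes": 2+2+1 = 5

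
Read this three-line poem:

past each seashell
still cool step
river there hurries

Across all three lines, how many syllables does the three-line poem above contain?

12

Line 1: past (1), each (1), seashell (2) → 4
Line 2: still (1), cool (1), step (1) → 3
Line 3: river (2), there (1), hurries (2) → 5
Total: 4 + 3 + 5 = 12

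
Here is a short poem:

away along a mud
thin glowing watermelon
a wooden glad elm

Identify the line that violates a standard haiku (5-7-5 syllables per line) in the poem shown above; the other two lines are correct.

The first line

Line 1: away(2) + along(2) + a(1) + mud(1) = 6 (expected 5)
Line 2: thin(1) + glowing(2) + watermelon(4) = 7 ✓
Line 3: a(1) + wooden(2) + glad(1) + elm(1) = 5 ✓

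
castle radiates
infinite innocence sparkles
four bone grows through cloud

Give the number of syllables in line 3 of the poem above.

5

Line 3: four (1), bone (1), grows (1), through (1), cloud (1) → 5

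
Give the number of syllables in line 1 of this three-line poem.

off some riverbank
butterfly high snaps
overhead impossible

Line 1: "off some riverbank": 1+1+3 = 5

5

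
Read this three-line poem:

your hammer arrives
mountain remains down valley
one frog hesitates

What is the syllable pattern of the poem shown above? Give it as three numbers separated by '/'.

Line 1: your (1), hammer (2), arrives (2) → 5
Line 2: mountain (2), remains (2), down (1), valley (2) → 7
Line 3: one (1), frog (1), hesitates (3) → 5

5/7/5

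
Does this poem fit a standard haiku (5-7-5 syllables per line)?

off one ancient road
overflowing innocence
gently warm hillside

Yes

Line 1: "off one ancient road": 1+1+2+1 = 5 ✓
Line 2: "overflowing innocence": 4+3 = 7 ✓
Line 3: "gently warm hillside": 2+1+2 = 5 ✓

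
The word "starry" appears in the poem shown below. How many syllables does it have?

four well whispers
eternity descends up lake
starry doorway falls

2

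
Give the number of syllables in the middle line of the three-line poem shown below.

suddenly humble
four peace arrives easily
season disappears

7

The middle line: "four peace arrives easily": 1+1+2+3 = 7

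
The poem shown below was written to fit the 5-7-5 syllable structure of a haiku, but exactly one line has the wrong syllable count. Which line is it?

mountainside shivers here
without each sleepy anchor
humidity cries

Line 1: mountainside(3) + shivers(2) + here(1) = 6 (expected 5)
Line 2: without(2) + each(1) + sleepy(2) + anchor(2) = 7 ✓
Line 3: humidity(4) + cries(1) = 5 ✓

The first line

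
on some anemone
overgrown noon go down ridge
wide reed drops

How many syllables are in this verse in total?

16

Line 1: on (1), some (1), anemone (4) → 6
Line 2: overgrown (3), noon (1), go (1), down (1), ridge (1) → 7
Line 3: wide (1), reed (1), drops (1) → 3
Total: 6 + 7 + 3 = 16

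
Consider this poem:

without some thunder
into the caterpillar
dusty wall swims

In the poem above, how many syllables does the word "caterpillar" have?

"caterpillar" has 4 syllables.

4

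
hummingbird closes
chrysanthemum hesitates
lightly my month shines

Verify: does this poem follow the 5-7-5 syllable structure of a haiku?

Yes

Line 1: "hummingbird closes": 3+2 = 5 ✓
Line 2: "chrysanthemum hesitates": 4+3 = 7 ✓
Line 3: "lightly my month shines": 2+1+1+1 = 5 ✓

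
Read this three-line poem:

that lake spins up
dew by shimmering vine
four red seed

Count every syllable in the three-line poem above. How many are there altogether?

Line 1: that (1), lake (1), spins (1), up (1) → 4
Line 2: dew (1), by (1), shimmering (3), vine (1) → 6
Line 3: four (1), red (1), seed (1) → 3
Total: 4 + 6 + 3 = 13

13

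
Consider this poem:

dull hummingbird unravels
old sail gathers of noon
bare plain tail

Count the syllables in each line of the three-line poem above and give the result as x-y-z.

7-6-3

Line 1: dull(1) + hummingbird(3) + unravels(3) = 7
Line 2: old(1) + sail(1) + gathers(2) + of(1) + noon(1) = 6
Line 3: bare(1) + plain(1) + tail(1) = 3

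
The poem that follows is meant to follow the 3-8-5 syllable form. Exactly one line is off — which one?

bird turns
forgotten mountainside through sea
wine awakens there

The first line

Line 1: bird(1) + turns(1) = 2 (expected 3)
Line 2: forgotten(3) + mountainside(3) + through(1) + sea(1) = 8 ✓
Line 3: wine(1) + awakens(3) + there(1) = 5 ✓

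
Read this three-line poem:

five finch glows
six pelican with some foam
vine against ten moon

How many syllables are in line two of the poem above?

Line two: six(1) + pelican(3) + with(1) + some(1) + foam(1) = 7

7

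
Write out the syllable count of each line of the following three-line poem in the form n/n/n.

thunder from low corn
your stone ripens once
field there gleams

5/5/3

Line 1: thunder(2) + from(1) + low(1) + corn(1) = 5
Line 2: your(1) + stone(1) + ripens(2) + once(1) = 5
Line 3: field(1) + there(1) + gleams(1) = 3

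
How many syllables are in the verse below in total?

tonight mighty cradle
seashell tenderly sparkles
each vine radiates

Line 1: tonight(2) + mighty(2) + cradle(2) = 6
Line 2: seashell(2) + tenderly(3) + sparkles(2) = 7
Line 3: each(1) + vine(1) + radiates(3) = 5
Total: 6 + 7 + 5 = 18

18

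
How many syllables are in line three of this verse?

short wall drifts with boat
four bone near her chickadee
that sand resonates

Line three: "that sand resonates": 1+1+3 = 5

5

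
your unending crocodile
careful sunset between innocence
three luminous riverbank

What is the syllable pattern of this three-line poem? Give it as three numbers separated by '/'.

Line 1: your(1) + unending(3) + crocodile(3) = 7
Line 2: careful(2) + sunset(2) + between(2) + innocence(3) = 9
Line 3: three(1) + luminous(3) + riverbank(3) = 7

7/9/7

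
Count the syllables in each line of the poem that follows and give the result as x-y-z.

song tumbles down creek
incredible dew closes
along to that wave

Line 1: song (1), tumbles (2), down (1), creek (1) → 5
Line 2: incredible (4), dew (1), closes (2) → 7
Line 3: along (2), to (1), that (1), wave (1) → 5

5-7-5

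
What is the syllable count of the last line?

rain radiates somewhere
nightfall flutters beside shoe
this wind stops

The last line: this (1), wind (1), stops (1) → 3

3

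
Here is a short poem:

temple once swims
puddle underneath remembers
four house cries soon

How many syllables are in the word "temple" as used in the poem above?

2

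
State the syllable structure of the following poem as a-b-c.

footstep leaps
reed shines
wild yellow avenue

Line 1: footstep (2), leaps (1) → 3
Line 2: reed (1), shines (1) → 2
Line 3: wild (1), yellow (2), avenue (3) → 6

3-2-6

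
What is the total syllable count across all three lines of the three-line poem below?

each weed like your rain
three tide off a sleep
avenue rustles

15

Line 1: each(1) + weed(1) + like(1) + your(1) + rain(1) = 5
Line 2: three(1) + tide(1) + off(1) + a(1) + sleep(1) = 5
Line 3: avenue(3) + rustles(2) = 5
Total: 5 + 5 + 5 = 15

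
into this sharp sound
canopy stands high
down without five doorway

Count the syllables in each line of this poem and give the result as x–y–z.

Line 1: into (2), this (1), sharp (1), sound (1) → 5
Line 2: canopy (3), stands (1), high (1) → 5
Line 3: down (1), without (2), five (1), doorway (2) → 6

5–5–6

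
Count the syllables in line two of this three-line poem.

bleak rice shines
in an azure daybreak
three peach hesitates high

Line two: "in an azure daybreak": 1+1+2+2 = 6

6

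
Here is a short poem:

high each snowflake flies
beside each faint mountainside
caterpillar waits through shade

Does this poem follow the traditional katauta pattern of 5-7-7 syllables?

Line 1: high (1), each (1), snowflake (2), flies (1) → 5 ✓
Line 2: beside (2), each (1), faint (1), mountainside (3) → 7 ✓
Line 3: caterpillar (4), waits (1), through (1), shade (1) → 7 ✓

Yes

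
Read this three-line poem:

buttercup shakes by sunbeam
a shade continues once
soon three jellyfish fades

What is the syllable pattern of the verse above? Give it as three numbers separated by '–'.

7–6–6

Line 1: "buttercup shakes by sunbeam": 3+1+1+2 = 7
Line 2: "a shade continues once": 1+1+3+1 = 6
Line 3: "soon three jellyfish fades": 1+1+3+1 = 6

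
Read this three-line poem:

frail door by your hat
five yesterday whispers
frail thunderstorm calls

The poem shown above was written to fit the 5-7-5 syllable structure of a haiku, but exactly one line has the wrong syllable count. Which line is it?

Line 1: frail (1), door (1), by (1), your (1), hat (1) → 5 ✓
Line 2: five (1), yesterday (3), whispers (2) → 6 (expected 7)
Line 3: frail (1), thunderstorm (3), calls (1) → 5 ✓

Line 2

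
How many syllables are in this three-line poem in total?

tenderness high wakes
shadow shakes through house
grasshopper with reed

15

Line 1: tenderness (3), high (1), wakes (1) → 5
Line 2: shadow (2), shakes (1), through (1), house (1) → 5
Line 3: grasshopper (3), with (1), reed (1) → 5
Total: 5 + 5 + 5 = 15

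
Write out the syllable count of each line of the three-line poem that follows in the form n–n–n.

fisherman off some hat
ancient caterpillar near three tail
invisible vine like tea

Line 1: "fisherman off some hat": 3+1+1+1 = 6
Line 2: "ancient caterpillar near three tail": 2+4+1+1+1 = 9
Line 3: "invisible vine like tea": 4+1+1+1 = 7

6–9–7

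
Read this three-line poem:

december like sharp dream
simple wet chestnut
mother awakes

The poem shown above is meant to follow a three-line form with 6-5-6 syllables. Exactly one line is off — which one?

Line 3

Line 1: december(3) + like(1) + sharp(1) + dream(1) = 6 ✓
Line 2: simple(2) + wet(1) + chestnut(2) = 5 ✓
Line 3: mother(2) + awakes(2) = 4 (expected 6)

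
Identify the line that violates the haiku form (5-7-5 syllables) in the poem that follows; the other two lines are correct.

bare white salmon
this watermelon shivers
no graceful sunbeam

The first line

Line 1: bare(1) + white(1) + salmon(2) = 4 (expected 5)
Line 2: this(1) + watermelon(4) + shivers(2) = 7 ✓
Line 3: no(1) + graceful(2) + sunbeam(2) = 5 ✓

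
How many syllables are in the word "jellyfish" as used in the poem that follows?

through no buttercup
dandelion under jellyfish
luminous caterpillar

3

"jellyfish" has 3 syllables.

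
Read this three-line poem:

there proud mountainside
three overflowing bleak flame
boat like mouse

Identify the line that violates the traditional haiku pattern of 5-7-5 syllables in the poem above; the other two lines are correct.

Line 3

Line 1: there(1) + proud(1) + mountainside(3) = 5 ✓
Line 2: three(1) + overflowing(4) + bleak(1) + flame(1) = 7 ✓
Line 3: boat(1) + like(1) + mouse(1) = 3 (expected 5)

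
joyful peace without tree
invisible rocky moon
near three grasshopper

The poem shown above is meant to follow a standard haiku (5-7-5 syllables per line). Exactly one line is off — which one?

The first line

Line 1: joyful (2), peace (1), without (2), tree (1) → 6 (expected 5)
Line 2: invisible (4), rocky (2), moon (1) → 7 ✓
Line 3: near (1), three (1), grasshopper (3) → 5 ✓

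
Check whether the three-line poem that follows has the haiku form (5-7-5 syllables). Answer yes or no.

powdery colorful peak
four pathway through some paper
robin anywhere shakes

Line 1: powdery(3) + colorful(3) + peak(1) = 7 (expected 5)
Line 2: four(1) + pathway(2) + through(1) + some(1) + paper(2) = 7 ✓
Line 3: robin(2) + anywhere(3) + shakes(1) = 6 (expected 5)

No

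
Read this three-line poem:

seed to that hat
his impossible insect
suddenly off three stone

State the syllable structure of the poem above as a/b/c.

4/7/6

Line 1: seed (1), to (1), that (1), hat (1) → 4
Line 2: his (1), impossible (4), insect (2) → 7
Line 3: suddenly (3), off (1), three (1), stone (1) → 6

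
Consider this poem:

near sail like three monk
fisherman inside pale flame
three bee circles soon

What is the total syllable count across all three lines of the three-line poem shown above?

Line 1: near (1), sail (1), like (1), three (1), monk (1) → 5
Line 2: fisherman (3), inside (2), pale (1), flame (1) → 7
Line 3: three (1), bee (1), circles (2), soon (1) → 5
Total: 5 + 7 + 5 = 17

17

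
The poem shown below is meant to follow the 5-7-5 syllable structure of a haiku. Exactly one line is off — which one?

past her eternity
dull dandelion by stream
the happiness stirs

Line 1: past(1) + her(1) + eternity(4) = 6 (expected 5)
Line 2: dull(1) + dandelion(4) + by(1) + stream(1) = 7 ✓
Line 3: the(1) + happiness(3) + stirs(1) = 5 ✓

The first line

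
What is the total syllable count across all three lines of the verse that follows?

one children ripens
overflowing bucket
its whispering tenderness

Line 1: one (1), children (2), ripens (2) → 5
Line 2: overflowing (4), bucket (2) → 6
Line 3: its (1), whispering (3), tenderness (3) → 7
Total: 5 + 6 + 7 = 18

18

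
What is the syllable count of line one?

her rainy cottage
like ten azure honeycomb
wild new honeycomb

Line one: her (1), rainy (2), cottage (2) → 5

5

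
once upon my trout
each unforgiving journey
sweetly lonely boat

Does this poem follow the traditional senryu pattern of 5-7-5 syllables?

Line 1: "once upon my trout": 1+2+1+1 = 5 ✓
Line 2: "each unforgiving journey": 1+4+2 = 7 ✓
Line 3: "sweetly lonely boat": 2+2+1 = 5 ✓

Yes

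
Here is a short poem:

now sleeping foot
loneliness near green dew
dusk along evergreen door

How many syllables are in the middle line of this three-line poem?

The middle line: loneliness(3) + near(1) + green(1) + dew(1) = 6

6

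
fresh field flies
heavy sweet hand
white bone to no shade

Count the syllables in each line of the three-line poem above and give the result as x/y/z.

3/4/5

Line 1: fresh (1), field (1), flies (1) → 3
Line 2: heavy (2), sweet (1), hand (1) → 4
Line 3: white (1), bone (1), to (1), no (1), shade (1) → 5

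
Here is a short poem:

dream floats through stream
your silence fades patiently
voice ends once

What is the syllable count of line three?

3

Line three: "voice ends once": 1+1+1 = 3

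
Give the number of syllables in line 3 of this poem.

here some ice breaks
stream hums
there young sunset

Line 3: "there young sunset": 1+1+2 = 4

4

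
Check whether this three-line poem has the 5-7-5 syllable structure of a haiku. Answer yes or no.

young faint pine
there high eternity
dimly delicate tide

No

Line 1: young (1), faint (1), pine (1) → 3 (expected 5)
Line 2: there (1), high (1), eternity (4) → 6 (expected 7)
Line 3: dimly (2), delicate (3), tide (1) → 6 (expected 5)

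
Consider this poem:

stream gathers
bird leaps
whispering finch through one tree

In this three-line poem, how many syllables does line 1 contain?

Line 1: stream (1), gathers (2) → 3

3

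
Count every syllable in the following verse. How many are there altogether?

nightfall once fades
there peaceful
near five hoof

Line 1: nightfall (2), once (1), fades (1) → 4
Line 2: there (1), peaceful (2) → 3
Line 3: near (1), five (1), hoof (1) → 3
Total: 4 + 3 + 3 = 10

10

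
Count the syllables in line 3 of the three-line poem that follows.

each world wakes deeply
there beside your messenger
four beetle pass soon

Line 3: four(1) + beetle(2) + pass(1) + soon(1) = 5

5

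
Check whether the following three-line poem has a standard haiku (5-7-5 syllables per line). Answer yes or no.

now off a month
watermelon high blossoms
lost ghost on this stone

Line 1: "now off a month": 1+1+1+1 = 4 (expected 5)
Line 2: "watermelon high blossoms": 4+1+2 = 7 ✓
Line 3: "lost ghost on this stone": 1+1+1+1+1 = 5 ✓

No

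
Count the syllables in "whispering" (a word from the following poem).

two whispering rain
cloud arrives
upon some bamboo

"whispering" has 3 syllables.

3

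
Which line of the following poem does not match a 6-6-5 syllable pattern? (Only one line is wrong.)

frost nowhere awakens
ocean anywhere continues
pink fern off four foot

The second line

Line 1: "frost nowhere awakens": 1+2+3 = 6 ✓
Line 2: "ocean anywhere continues": 2+3+3 = 8 (expected 6)
Line 3: "pink fern off four foot": 1+1+1+1+1 = 5 ✓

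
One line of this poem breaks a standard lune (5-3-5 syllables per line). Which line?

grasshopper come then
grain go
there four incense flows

Line 1: grasshopper(3) + come(1) + then(1) = 5 ✓
Line 2: grain(1) + go(1) = 2 (expected 3)
Line 3: there(1) + four(1) + incense(2) + flows(1) = 5 ✓

Line 2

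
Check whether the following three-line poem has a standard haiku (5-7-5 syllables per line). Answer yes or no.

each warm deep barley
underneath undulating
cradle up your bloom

Yes

Line 1: each (1), warm (1), deep (1), barley (2) → 5 ✓
Line 2: underneath (3), undulating (4) → 7 ✓
Line 3: cradle (2), up (1), your (1), bloom (1) → 5 ✓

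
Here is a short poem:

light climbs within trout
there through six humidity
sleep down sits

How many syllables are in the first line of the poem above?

5

The first line: "light climbs within trout": 1+1+2+1 = 5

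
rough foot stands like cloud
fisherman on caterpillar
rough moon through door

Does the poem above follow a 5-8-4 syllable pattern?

Line 1: rough(1) + foot(1) + stands(1) + like(1) + cloud(1) = 5 ✓
Line 2: fisherman(3) + on(1) + caterpillar(4) = 8 ✓
Line 3: rough(1) + moon(1) + through(1) + door(1) = 4 ✓

Yes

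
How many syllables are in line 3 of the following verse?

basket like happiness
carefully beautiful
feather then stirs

4

Line 3: feather (2), then (1), stirs (1) → 4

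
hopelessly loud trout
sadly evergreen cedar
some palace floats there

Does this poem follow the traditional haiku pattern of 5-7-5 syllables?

Yes

Line 1: "hopelessly loud trout": 3+1+1 = 5 ✓
Line 2: "sadly evergreen cedar": 2+3+2 = 7 ✓
Line 3: "some palace floats there": 1+2+1+1 = 5 ✓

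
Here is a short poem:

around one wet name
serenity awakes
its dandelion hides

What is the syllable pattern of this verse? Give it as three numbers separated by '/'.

5/6/6

Line 1: "around one wet name": 2+1+1+1 = 5
Line 2: "serenity awakes": 4+2 = 6
Line 3: "its dandelion hides": 1+4+1 = 6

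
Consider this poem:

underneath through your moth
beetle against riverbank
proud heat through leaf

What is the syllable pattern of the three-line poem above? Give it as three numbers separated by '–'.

Line 1: underneath(3) + through(1) + your(1) + moth(1) = 6
Line 2: beetle(2) + against(2) + riverbank(3) = 7
Line 3: proud(1) + heat(1) + through(1) + leaf(1) = 4

6–7–4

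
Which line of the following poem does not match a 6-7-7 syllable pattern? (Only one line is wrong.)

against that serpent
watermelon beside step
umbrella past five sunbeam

Line 1: "against that serpent": 2+1+2 = 5 (expected 6)
Line 2: "watermelon beside step": 4+2+1 = 7 ✓
Line 3: "umbrella past five sunbeam": 3+1+1+2 = 7 ✓

Line 1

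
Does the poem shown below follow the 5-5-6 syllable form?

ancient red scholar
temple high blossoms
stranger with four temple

Yes

Line 1: ancient(2) + red(1) + scholar(2) = 5 ✓
Line 2: temple(2) + high(1) + blossoms(2) = 5 ✓
Line 3: stranger(2) + with(1) + four(1) + temple(2) = 6 ✓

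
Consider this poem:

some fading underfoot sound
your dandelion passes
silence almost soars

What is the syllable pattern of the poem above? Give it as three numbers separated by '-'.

7-7-5

Line 1: "some fading underfoot sound": 1+2+3+1 = 7
Line 2: "your dandelion passes": 1+4+2 = 7
Line 3: "silence almost soars": 2+2+1 = 5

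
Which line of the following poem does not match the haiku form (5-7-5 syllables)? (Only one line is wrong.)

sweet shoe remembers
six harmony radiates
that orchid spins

Line 1: sweet(1) + shoe(1) + remembers(3) = 5 ✓
Line 2: six(1) + harmony(3) + radiates(3) = 7 ✓
Line 3: that(1) + orchid(2) + spins(1) = 4 (expected 5)

The third line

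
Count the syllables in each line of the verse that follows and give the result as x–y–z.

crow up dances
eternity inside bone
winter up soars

Line 1: crow (1), up (1), dances (2) → 4
Line 2: eternity (4), inside (2), bone (1) → 7
Line 3: winter (2), up (1), soars (1) → 4

4–7–4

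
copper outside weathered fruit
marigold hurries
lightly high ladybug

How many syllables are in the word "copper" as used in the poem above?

2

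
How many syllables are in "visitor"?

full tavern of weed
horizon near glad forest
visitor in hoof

3

"visitor" has 3 syllables.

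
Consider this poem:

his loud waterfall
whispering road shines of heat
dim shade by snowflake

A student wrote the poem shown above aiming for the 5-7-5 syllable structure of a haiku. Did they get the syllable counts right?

Yes

Line 1: his (1), loud (1), waterfall (3) → 5 ✓
Line 2: whispering (3), road (1), shines (1), of (1), heat (1) → 7 ✓
Line 3: dim (1), shade (1), by (1), snowflake (2) → 5 ✓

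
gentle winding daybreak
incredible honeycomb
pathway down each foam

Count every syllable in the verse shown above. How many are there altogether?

18

Line 1: gentle(2) + winding(2) + daybreak(2) = 6
Line 2: incredible(4) + honeycomb(3) = 7
Line 3: pathway(2) + down(1) + each(1) + foam(1) = 5
Total: 6 + 7 + 5 = 18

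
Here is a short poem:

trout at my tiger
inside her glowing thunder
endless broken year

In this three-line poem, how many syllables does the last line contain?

The last line: endless(2) + broken(2) + year(1) = 5

5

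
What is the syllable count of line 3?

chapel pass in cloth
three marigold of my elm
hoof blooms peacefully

5

Line 3: hoof (1), blooms (1), peacefully (3) → 5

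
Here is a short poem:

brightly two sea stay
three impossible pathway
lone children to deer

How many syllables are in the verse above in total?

17

Line 1: "brightly two sea stay": 2+1+1+1 = 5
Line 2: "three impossible pathway": 1+4+2 = 7
Line 3: "lone children to deer": 1+2+1+1 = 5
Total: 5 + 7 + 5 = 17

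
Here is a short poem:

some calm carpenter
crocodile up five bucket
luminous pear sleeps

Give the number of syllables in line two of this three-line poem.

7

Line two: crocodile (3), up (1), five (1), bucket (2) → 7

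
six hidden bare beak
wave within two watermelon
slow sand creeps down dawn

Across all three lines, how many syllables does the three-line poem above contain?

Line 1: "six hidden bare beak": 1+2+1+1 = 5
Line 2: "wave within two watermelon": 1+2+1+4 = 8
Line 3: "slow sand creeps down dawn": 1+1+1+1+1 = 5
Total: 5 + 8 + 5 = 18

18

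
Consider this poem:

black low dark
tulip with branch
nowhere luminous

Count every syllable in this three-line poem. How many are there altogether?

12

Line 1: black (1), low (1), dark (1) → 3
Line 2: tulip (2), with (1), branch (1) → 4
Line 3: nowhere (2), luminous (3) → 5
Total: 3 + 4 + 5 = 12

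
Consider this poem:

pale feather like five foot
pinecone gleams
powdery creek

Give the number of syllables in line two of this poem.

3

Line two: pinecone(2) + gleams(1) = 3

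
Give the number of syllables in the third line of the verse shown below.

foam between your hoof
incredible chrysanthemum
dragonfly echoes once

6

The third line: "dragonfly echoes once": 3+2+1 = 6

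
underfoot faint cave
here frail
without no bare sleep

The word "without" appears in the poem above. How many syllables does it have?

"without" has 2 syllables.

2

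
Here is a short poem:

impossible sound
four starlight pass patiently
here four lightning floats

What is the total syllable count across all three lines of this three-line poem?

17

Line 1: impossible(4) + sound(1) = 5
Line 2: four(1) + starlight(2) + pass(1) + patiently(3) = 7
Line 3: here(1) + four(1) + lightning(2) + floats(1) = 5
Total: 5 + 7 + 5 = 17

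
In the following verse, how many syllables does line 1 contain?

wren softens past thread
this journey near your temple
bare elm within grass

5

Line 1: wren(1) + softens(2) + past(1) + thread(1) = 5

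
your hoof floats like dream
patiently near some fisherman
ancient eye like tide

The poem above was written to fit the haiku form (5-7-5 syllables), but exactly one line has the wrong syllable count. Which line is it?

The second line

Line 1: your(1) + hoof(1) + floats(1) + like(1) + dream(1) = 5 ✓
Line 2: patiently(3) + near(1) + some(1) + fisherman(3) = 8 (expected 7)
Line 3: ancient(2) + eye(1) + like(1) + tide(1) = 5 ✓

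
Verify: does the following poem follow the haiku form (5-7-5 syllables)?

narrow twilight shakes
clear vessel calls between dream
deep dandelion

Yes

Line 1: narrow(2) + twilight(2) + shakes(1) = 5 ✓
Line 2: clear(1) + vessel(2) + calls(1) + between(2) + dream(1) = 7 ✓
Line 3: deep(1) + dandelion(4) = 5 ✓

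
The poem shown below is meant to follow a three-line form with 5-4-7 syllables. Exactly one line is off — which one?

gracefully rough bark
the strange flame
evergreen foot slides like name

Line 1: "gracefully rough bark": 3+1+1 = 5 ✓
Line 2: "the strange flame": 1+1+1 = 3 (expected 4)
Line 3: "evergreen foot slides like name": 3+1+1+1+1 = 7 ✓

Line 2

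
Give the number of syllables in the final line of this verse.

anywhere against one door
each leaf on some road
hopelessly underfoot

The final line: hopelessly (3), underfoot (3) → 6

6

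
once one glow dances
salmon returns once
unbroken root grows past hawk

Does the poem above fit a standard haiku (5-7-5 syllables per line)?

Line 1: once (1), one (1), glow (1), dances (2) → 5 ✓
Line 2: salmon (2), returns (2), once (1) → 5 (expected 7)
Line 3: unbroken (3), root (1), grows (1), past (1), hawk (1) → 7 (expected 5)

No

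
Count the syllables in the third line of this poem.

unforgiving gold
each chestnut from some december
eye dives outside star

The third line: eye (1), dives (1), outside (2), star (1) → 5

5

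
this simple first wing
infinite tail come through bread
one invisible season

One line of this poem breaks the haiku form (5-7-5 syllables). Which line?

Line 3

Line 1: this (1), simple (2), first (1), wing (1) → 5 ✓
Line 2: infinite (3), tail (1), come (1), through (1), bread (1) → 7 ✓
Line 3: one (1), invisible (4), season (2) → 7 (expected 5)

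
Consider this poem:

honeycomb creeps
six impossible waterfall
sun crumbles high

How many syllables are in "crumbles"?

2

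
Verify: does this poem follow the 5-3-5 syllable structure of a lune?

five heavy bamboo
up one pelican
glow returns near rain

Line 1: "five heavy bamboo": 1+2+2 = 5 ✓
Line 2: "up one pelican": 1+1+3 = 5 (expected 3)
Line 3: "glow returns near rain": 1+2+1+1 = 5 ✓

No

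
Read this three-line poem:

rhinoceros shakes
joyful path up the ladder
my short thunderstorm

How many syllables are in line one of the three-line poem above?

5

Line one: rhinoceros (4), shakes (1) → 5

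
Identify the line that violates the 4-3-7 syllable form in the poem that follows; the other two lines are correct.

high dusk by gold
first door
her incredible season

Line 1: "high dusk by gold": 1+1+1+1 = 4 ✓
Line 2: "first door": 1+1 = 2 (expected 3)
Line 3: "her incredible season": 1+4+2 = 7 ✓

Line 2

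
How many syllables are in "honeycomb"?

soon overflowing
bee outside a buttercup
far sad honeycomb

3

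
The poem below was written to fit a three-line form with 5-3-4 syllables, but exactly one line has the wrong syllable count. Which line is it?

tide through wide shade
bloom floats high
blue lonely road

Line 1: tide (1), through (1), wide (1), shade (1) → 4 (expected 5)
Line 2: bloom (1), floats (1), high (1) → 3 ✓
Line 3: blue (1), lonely (2), road (1) → 4 ✓

The first line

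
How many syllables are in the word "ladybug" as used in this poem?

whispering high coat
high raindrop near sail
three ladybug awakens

3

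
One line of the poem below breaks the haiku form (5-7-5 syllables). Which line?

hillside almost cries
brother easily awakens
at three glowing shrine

The second line

Line 1: hillside(2) + almost(2) + cries(1) = 5 ✓
Line 2: brother(2) + easily(3) + awakens(3) = 8 (expected 7)
Line 3: at(1) + three(1) + glowing(2) + shrine(1) = 5 ✓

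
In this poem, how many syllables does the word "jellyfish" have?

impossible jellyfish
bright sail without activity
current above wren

"jellyfish" has 3 syllables.

3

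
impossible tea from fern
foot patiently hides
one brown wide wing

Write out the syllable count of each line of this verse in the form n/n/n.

7/5/4

Line 1: "impossible tea from fern": 4+1+1+1 = 7
Line 2: "foot patiently hides": 1+3+1 = 5
Line 3: "one brown wide wing": 1+1+1+1 = 4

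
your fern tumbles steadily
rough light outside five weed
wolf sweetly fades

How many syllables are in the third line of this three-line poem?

4

The third line: "wolf sweetly fades": 1+2+1 = 4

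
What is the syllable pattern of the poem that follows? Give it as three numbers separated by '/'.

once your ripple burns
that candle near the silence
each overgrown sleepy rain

5/7/7

Line 1: "once your ripple burns": 1+1+2+1 = 5
Line 2: "that candle near the silence": 1+2+1+1+2 = 7
Line 3: "each overgrown sleepy rain": 1+3+2+1 = 7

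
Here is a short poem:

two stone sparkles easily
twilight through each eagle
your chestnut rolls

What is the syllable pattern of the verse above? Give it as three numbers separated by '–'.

7–6–4

Line 1: two (1), stone (1), sparkles (2), easily (3) → 7
Line 2: twilight (2), through (1), each (1), eagle (2) → 6
Line 3: your (1), chestnut (2), rolls (1) → 4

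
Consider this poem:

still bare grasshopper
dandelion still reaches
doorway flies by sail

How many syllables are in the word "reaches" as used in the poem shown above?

2

"reaches" has 2 syllables.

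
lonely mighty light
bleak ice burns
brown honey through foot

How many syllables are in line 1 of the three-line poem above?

Line 1: "lonely mighty light": 2+2+1 = 5

5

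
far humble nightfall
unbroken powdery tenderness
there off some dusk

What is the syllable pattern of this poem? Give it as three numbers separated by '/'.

5/9/4

Line 1: far (1), humble (2), nightfall (2) → 5
Line 2: unbroken (3), powdery (3), tenderness (3) → 9
Line 3: there (1), off (1), some (1), dusk (1) → 4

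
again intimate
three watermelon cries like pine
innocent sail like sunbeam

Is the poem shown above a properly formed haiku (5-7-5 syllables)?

No

Line 1: again (2), intimate (3) → 5 ✓
Line 2: three (1), watermelon (4), cries (1), like (1), pine (1) → 8 (expected 7)
Line 3: innocent (3), sail (1), like (1), sunbeam (2) → 7 (expected 5)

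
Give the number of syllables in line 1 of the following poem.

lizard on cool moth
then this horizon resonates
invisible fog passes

5

Line 1: "lizard on cool moth": 2+1+1+1 = 5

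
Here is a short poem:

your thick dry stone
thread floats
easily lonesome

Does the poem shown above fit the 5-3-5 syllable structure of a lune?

No

Line 1: "your thick dry stone": 1+1+1+1 = 4 (expected 5)
Line 2: "thread floats": 1+1 = 2 (expected 3)
Line 3: "easily lonesome": 3+2 = 5 ✓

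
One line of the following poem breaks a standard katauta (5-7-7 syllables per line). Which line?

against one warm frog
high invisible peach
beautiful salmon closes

The second line

Line 1: against (2), one (1), warm (1), frog (1) → 5 ✓
Line 2: high (1), invisible (4), peach (1) → 6 (expected 7)
Line 3: beautiful (3), salmon (2), closes (2) → 7 ✓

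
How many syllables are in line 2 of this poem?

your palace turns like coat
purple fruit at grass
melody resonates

Line 2: purple (2), fruit (1), at (1), grass (1) → 5

5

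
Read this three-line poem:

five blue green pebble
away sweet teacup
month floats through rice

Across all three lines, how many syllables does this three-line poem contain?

Line 1: "five blue green pebble": 1+1+1+2 = 5
Line 2: "away sweet teacup": 2+1+2 = 5
Line 3: "month floats through rice": 1+1+1+1 = 4
Total: 5 + 5 + 4 = 14

14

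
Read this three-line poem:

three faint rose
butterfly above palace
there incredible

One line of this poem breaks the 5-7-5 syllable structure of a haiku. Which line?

Line 1: "three faint rose": 1+1+1 = 3 (expected 5)
Line 2: "butterfly above palace": 3+2+2 = 7 ✓
Line 3: "there incredible": 1+4 = 5 ✓

The first line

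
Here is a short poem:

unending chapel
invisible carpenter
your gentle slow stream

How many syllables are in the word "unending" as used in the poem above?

3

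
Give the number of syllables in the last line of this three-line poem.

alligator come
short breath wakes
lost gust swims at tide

The last line: "lost gust swims at tide": 1+1+1+1+1 = 5

5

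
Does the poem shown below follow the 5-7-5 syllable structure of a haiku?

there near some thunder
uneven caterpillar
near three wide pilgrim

Line 1: there(1) + near(1) + some(1) + thunder(2) = 5 ✓
Line 2: uneven(3) + caterpillar(4) = 7 ✓
Line 3: near(1) + three(1) + wide(1) + pilgrim(2) = 5 ✓

Yes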